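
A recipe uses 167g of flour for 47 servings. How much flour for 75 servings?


Direct proportion: y/x = constant
k = 167/47 ≈ 3.5532
y₂ = k × 75 = 167 × 75 / 47 = 12525/47
≈ 266.49

266.49


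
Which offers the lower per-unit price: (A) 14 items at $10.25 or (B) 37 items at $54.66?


Deal A: $10.25/14 = $0.7321/unit
Deal B: $54.66/37 = $1.4773/unit
A is cheaper per unit
= Deal A

Deal A


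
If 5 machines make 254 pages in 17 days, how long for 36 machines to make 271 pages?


Days ∝ work / workers, so d₂ = d₁ × (m₁/m₂) × (w₂/w₁)
Workers factor (inverse): 5/36 ≈ 0.1389
Work factor (direct): 271/254 ≈ 1.0669
d₂ = 17 × 5/36 × 271/254 = (17 × 5 × 271) / (36 × 254) = 23035/9144
≈ 2.52 days

2.52 days


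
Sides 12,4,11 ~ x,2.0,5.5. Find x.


Scale factor = 2.0/4 = 0.5
Missing side = 12 × 0.5
= 6.0

6.0


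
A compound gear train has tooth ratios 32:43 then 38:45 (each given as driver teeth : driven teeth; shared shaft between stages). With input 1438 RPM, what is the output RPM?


Stage 1: RPM_B = RPM_A × t_A/t_B = 1438 × 32/43 = 46016/43 ≈ 1070.14
B and C share a shaft → RPM_C = RPM_B
Stage 2: RPM_D = RPM_C × t_C/t_D = RPM_A × (t_A×t_C)/(t_B×t_D)
Overall ratio = (32×38)/(43×45) = 1216/1935
RPM_D = 1438 × 1216/1935 = 1748608/1935
≈ 903.67 RPM

903.67 RPM


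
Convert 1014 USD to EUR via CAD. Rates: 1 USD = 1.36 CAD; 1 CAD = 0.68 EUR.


Step 1: 1014 USD × 1.36 = 1379.04 CAD
Step 2: 1379.04 CAD × 0.68 = 937.75 EUR
Implied rate USD→EUR = 1.36 × 0.68 = 0.9248
= 937.75 EUR

937.75 EUR


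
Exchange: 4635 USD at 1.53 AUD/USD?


Amount × rate = 4635 × 1.53
= 7091.55 AUD

7091.55 AUD


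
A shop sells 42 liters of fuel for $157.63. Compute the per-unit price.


Unit rate = total / quantity
= 157.63 / 42
= $3.75 per unit

$3.75 per unit


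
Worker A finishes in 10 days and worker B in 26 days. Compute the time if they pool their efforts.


Rate of A = 1/10 per day
Rate of B = 1/26 per day
Combined rate = 1/10 + 1/26 = 36/260 ≈ 0.1385 per day
Days = 1 / combined rate = 260/36
≈ 7.22 days

7.22 days


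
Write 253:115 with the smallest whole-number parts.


GCD(253, 115) = 23
253/23 : 115/23
= 11:5

11:5


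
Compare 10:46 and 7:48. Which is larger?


10/46 = 0.2174
7/48 = 0.1458
0.2174 > 0.1458, so 10:46 is greater
= 10:46

10:46


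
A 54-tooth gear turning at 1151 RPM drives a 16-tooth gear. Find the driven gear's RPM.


Gear ratio = 54:16 = 27:8
RPM_B = RPM_A × (teeth_A / teeth_B)
= 1151 × (54/16)
= 3884.6 RPM

3884.6 RPM


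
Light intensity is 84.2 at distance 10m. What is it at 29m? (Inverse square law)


I₁d₁² = I₂d₂²
I₂ = I₁ × (d₁/d₂)²
= 84.2 × (10/29)²
= 84.2 × 100/841
= 8420/841
≈ 10.0119

10.0119


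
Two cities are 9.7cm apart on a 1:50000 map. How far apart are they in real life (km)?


Real distance = map distance × scale
= 9.7cm × 50000
= 485000 cm = 4850.0 m
= 4.850 km

4.850 km


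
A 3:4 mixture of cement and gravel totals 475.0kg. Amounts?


Total parts = 3 + 4 = 7
cement: 475.0 × 3/7 = 203.6kg
gravel: 475.0 × 4/7 = 271.4kg
= 203.6kg and 271.4kg

203.6kg and 271.4kg


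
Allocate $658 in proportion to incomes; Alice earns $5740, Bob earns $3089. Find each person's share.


Total income = 5740 + 3089 = $8829
Alice: $658 × 5740/8829 = $427.79
Bob: $658 × 3089/8829 = $230.21
= Alice: $427.79, Bob: $230.21

Alice: $427.79, Bob: $230.21


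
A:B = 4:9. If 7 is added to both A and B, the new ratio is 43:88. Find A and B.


Let A = 4k, B = 9k.
(4k + 7) / (9k + 7) = 43/88
Cross-multiply: 88(4k + 7) = 43(9k + 7)
352k + 616 = 387k + 301
352k - 387k = 301 - 616
-35k = -315
k = -315/-35 = 9
A = 4×9 = 36, B = 9×9 = 81
= A = 36, B = 81

A = 36, B = 81


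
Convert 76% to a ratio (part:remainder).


76% means 76 parts out of 100; remainder = 24
Part : remainder = 76:24
GCD = 4
= 19:6

19:6


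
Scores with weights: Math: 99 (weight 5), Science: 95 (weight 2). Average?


Numerator = 99×5 + 95×2
= 495 + 190
= 685
Total weight = 7
Weighted avg = 685/7
= 97.86

97.86


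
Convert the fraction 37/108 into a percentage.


Percentage = (part / whole) × 100
= (37 / 108) × 100
≈ 34.26%

34.26%


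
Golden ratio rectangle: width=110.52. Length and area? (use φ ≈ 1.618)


φ = (1 + √5) / 2 ≈ 1.618
Length = width × φ = 110.52 × 1.618 = 178.82136
≈ 178.82
Area = width × length = 110.52 × 178.82136 = 19763.3367072 ≈ 19763.34
= Length: 178.82, Area: 19763.34

Length: 178.82, Area: 19763.34


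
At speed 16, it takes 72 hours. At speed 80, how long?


Inverse proportion: x × y = constant
k = 16 × 72 = 1152
y₂ = k / 80 = 1152 / 80
= 14.40

14.40


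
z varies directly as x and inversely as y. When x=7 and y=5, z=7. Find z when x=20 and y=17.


z = k·x/y
Solve for k using the known point: k = z·y/x = 7×5/7 = 35/7 = 5.0000
Now evaluate at x=20, y=17:
z = k × 20 / 17 = (35 × 20) / (7 × 17) = 700/119
≈ 5.8824

5.8824


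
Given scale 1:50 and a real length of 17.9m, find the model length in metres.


Model size = real / scale
= 17.9 / 50
= 0.3580 m

0.3580 m


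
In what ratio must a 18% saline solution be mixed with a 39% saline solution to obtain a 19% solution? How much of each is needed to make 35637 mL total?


Let x parts of 18% mix with y parts of 39%.
18x + 39y = 19(x + y)
18x + 39y = 19x + 19y
x(18 - 19) = y(19 - 39)
x/y = (39 - 19)/(19 - 18) = 20/1
Simplify: 20:1
Total parts = 21; one part = 35637/21 = 1697.00 mL
18% solution: 20×1697.00 = 33940.00 mL
39% solution: 1×1697.00 = 1697.00 mL
= ratio 20:1; 33940.00 mL and 1697.00 mL

ratio 20:1; 33940.00 mL and 1697.00 mL


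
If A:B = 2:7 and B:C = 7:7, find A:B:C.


Match B: multiply A:B by 7 → 14:49
Multiply B:C by 7 → 49:49
Combined: 14:49:49
GCD = 7
= 2:7:7

2:7:7


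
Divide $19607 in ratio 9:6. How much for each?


Total parts = 9 + 6 = 15
Part 1: 19607 × 9/15 = 11764.20
Part 2: 19607 × 6/15 = 7842.80
= Part 1: $11764.20, Part 2: $7842.80

Part 1: $11764.20, Part 2: $7842.80


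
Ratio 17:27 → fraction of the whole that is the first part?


Total parts = 17 + 27 = 44
First part: 17/44 = 17/44
= 17/44

17/44


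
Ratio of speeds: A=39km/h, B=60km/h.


Ratio = 39:60
GCD = 3
Simplified = 13:20
Time ratio (same distance) = 20:13
Speed ratio = 13:20

13:20


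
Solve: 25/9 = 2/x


Cross multiply: 25 × x = 9 × 2
25x = 18
x = 18 / 25
= 0.72

0.72


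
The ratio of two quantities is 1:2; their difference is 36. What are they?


Let A = 1k, B = 2k.
2k - 1k = 36
1k = 36 → k = 36/1 = 36
A = 1×36 = 36, B = 2×36 = 72
= A = 36, B = 72

A = 36, B = 72


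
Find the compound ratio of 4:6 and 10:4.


Compound ratio = (4×10) : (6×4)
= 40:24
GCD = 8
= 5:3

5:3


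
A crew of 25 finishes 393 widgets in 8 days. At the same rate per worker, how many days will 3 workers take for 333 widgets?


Days ∝ work / workers, so d₂ = d₁ × (m₁/m₂) × (w₂/w₁)
Workers factor (inverse): 25/3 ≈ 8.3333
Work factor (direct): 333/393 ≈ 0.8473
d₂ = 8 × 25/3 × 333/393 = (8 × 25 × 333) / (3 × 393) = 66600/1179
≈ 56.49 days

56.49 days


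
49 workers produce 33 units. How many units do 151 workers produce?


Direct proportion: y/x = constant
k = 33/49 ≈ 0.6735
y₂ = k × 151 = 33 × 151 / 49 = 4983/49
≈ 101.69

101.69


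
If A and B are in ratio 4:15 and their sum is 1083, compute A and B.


Let A = 4k, B = 15k.
4k + 15k = 1083
19k = 1083 → k = 1083/19 = 57
A = 4×57 = 228, B = 15×57 = 855
= A = 228, B = 855

A = 228, B = 855


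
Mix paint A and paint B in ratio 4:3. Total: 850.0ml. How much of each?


Total parts = 4 + 3 = 7
paint A: 850.0 × 4/7 = 485.7ml
paint B: 850.0 × 3/7 = 364.3ml
= 485.7ml and 364.3ml

485.7ml and 364.3ml


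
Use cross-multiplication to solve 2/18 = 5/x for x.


Cross multiply: 2 × x = 18 × 5
2x = 90
x = 90 / 2
= 45.00

45.00


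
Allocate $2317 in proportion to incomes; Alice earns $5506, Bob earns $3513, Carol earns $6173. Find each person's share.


Total income = 5506 + 3513 + 6173 = $15192
Alice: $2317 × 5506/15192 = $839.74
Bob: $2317 × 3513/15192 = $535.78
Carol: $2317 × 6173/15192 = $941.47
= Alice: $839.74, Bob: $535.78, Carol: $941.47

Alice: $839.74, Bob: $535.78, Carol: $941.47


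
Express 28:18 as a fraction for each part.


Total parts = 28 + 18 = 46
First part: 28/46 = 14/23
Second part: 18/46 = 9/23
= 14/23 and 9/23

14/23 and 9/23


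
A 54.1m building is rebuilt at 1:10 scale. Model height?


Model size = real / scale
= 54.1 / 10
= 5.4100 m

5.4100 m


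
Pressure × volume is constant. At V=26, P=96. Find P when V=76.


Inverse proportion: x × y = constant
k = 26 × 96 = 2496
y₂ = k / 76 = 2496 / 76
= 32.84

32.84


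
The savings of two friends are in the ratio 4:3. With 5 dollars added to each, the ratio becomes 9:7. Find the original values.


Let A = 4k, B = 3k.
(4k + 5) / (3k + 5) = 9/7
Cross-multiply: 7(4k + 5) = 9(3k + 5)
28k + 35 = 27k + 45
28k - 27k = 45 - 35
1k = 10
k = 10/1 = 10
A = 4×10 = 40, B = 3×10 = 30
= A = 40, B = 30

A = 40, B = 30


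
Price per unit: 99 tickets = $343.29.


Unit rate = total / quantity
= 343.29 / 99
= $3.47 per unit

$3.47 per unit


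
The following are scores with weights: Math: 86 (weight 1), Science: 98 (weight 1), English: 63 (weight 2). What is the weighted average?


Numerator = 86×1 + 98×1 + 63×2
= 86 + 98 + 126
= 310
Total weight = 4
Weighted avg = 310/4
= 77.50

77.50


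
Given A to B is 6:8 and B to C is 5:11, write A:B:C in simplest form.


Match B: multiply A:B by 5 → 30:40
Multiply B:C by 8 → 40:88
Combined: 30:40:88
GCD = 2
= 15:20:44

15:20:44


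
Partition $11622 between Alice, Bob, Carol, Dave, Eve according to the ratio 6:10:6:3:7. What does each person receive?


Total parts = 6 + 10 + 6 + 3 + 7 = 32
Alice: 11622 × 6/32 = 2179.13
Bob: 11622 × 10/32 = 3631.88
Carol: 11622 × 6/32 = 2179.13
Dave: 11622 × 3/32 = 1089.56
Eve: 11622 × 7/32 = 2542.31
= Alice: $2179.13, Bob: $3631.88, Carol: $2179.13, Dave: $1089.56, Eve: $2542.31

Alice: $2179.13, Bob: $3631.88, Carol: $2179.13, Dave: $1089.56, Eve: $2542.31


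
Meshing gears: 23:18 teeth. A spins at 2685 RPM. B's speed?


Gear ratio = 23:18 = 23:18
RPM_B = RPM_A × (teeth_A / teeth_B)
= 2685 × (23/18)
= 3430.8 RPM

3430.8 RPM


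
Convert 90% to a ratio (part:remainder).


90% means 90 parts out of 100; remainder = 10
Part : remainder = 90:10
GCD = 10
= 9:1

9:1


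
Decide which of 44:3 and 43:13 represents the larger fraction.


44/3 = 14.6667
43/13 = 3.3077
14.6667 > 3.3077, so 44:3 is greater
= 44:3

44:3


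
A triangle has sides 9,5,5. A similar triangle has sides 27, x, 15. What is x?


Scale factor = 27/9 = 3
Missing side = 5 × 3
= 15.0

15.0


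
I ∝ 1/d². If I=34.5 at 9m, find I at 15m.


I₁d₁² = I₂d₂²
I₂ = I₁ × (d₁/d₂)²
= 34.5 × (9/15)²
= 34.5 × 81/225
= 2794.5/225
= 12.4200

12.4200


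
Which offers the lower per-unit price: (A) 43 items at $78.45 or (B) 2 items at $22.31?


Deal A: $78.45/43 = $1.8244/unit
Deal B: $22.31/2 = $11.1550/unit
A is cheaper per unit
= Deal A

Deal A


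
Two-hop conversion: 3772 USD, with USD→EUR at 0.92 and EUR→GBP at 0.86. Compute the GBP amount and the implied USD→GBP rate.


Step 1: 3772 USD × 0.92 = 3470.24 EUR
Step 2: 3470.24 EUR × 0.86 = 2984.41 GBP
Implied rate USD→GBP = 0.92 × 0.86 = 0.7912
= 2984.41 GBP; implied rate 0.7912 GBP/USD

2984.41 GBP; implied rate 0.7912 GBP/USD


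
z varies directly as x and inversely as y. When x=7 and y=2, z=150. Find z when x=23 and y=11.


z = k·x/y
Solve for k using the known point: k = z·y/x = 150×2/7 = 300/7 ≈ 42.8571
Now evaluate at x=23, y=11:
z = k × 23 / 11 = (300 × 23) / (7 × 11) = 6900/77
≈ 89.6104

89.6104


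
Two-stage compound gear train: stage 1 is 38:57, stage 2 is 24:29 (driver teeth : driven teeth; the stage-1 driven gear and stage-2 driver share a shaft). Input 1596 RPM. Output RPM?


Stage 1: RPM_B = RPM_A × t_A/t_B = 1596 × 38/57 = 60648/57 = 1064.00
B and C share a shaft → RPM_C = RPM_B
Stage 2: RPM_D = RPM_C × t_C/t_D = RPM_A × (t_A×t_C)/(t_B×t_D)
Overall ratio = (38×24)/(57×29) = 912/1653
RPM_D = 1596 × 912/1653 = 1455552/1653
≈ 880.55 RPM

880.55 RPM


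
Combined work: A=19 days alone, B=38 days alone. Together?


Rate of A = 1/19 per day
Rate of B = 1/38 per day
Combined rate = 1/19 + 1/38 = 57/722 ≈ 0.0789 per day
Days = 1 / combined rate = 722/57
≈ 12.67 days

12.67 days


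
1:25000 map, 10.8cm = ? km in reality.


Real distance = map distance × scale
= 10.8cm × 25000
= 270000 cm = 2700.0 m
= 2.700 km

2.700 km


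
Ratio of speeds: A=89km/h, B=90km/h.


Ratio = 89:90
GCD = 1
Simplified = 89:90
Time ratio (same distance) = 90:89
Speed ratio = 89:90

89:90


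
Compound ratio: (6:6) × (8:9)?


Compound ratio = (6×8) : (6×9)
= 48:54
GCD = 6
= 8:9

8:9


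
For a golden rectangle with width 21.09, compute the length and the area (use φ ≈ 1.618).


φ = (1 + √5) / 2 ≈ 1.618
Length = width × φ = 21.09 × 1.618 = 34.12362
≈ 34.12
Area = width × length = 21.09 × 34.12362 = 719.6671458 ≈ 719.67
= Length: 34.12, Area: 719.67

Length: 34.12, Area: 719.67


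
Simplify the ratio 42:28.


GCD(42, 28) = 14
42/14 : 28/14
= 3:2

3:2


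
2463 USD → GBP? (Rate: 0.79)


Amount × rate = 2463 × 0.79
= 1945.77 GBP

1945.77 GBP


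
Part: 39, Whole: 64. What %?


Percentage = (part / whole) × 100
= (39 / 64) × 100
≈ 60.94%

60.94%


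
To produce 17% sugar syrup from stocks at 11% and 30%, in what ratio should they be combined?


Let x parts of 11% mix with y parts of 30%.
11x + 30y = 17(x + y)
11x + 30y = 17x + 17y
x(11 - 17) = y(17 - 30)
x/y = (30 - 17)/(17 - 11) = 13/6
Simplify: 13:6
= 13:6

13:6


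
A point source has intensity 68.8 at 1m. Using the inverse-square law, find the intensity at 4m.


I₁d₁² = I₂d₂²
I₂ = I₁ × (d₁/d₂)²
= 68.8 × (1/4)²
= 68.8 × 1/16
= 68.8/16
= 4.3000

4.3000


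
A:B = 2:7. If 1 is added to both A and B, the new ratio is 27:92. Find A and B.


Let A = 2k, B = 7k.
(2k + 1) / (7k + 1) = 27/92
Cross-multiply: 92(2k + 1) = 27(7k + 1)
184k + 92 = 189k + 27
184k - 189k = 27 - 92
-5k = -65
k = -65/-5 = 13
A = 2×13 = 26, B = 7×13 = 91
= A = 26, B = 91

A = 26, B = 91


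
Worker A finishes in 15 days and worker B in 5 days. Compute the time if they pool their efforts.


Rate of A = 1/15 per day
Rate of B = 1/5 per day
Combined rate = 1/15 + 1/5 = 20/75 ≈ 0.2667 per day
Days = 1 / combined rate = 75/20
= 3.75 days

3.75 days


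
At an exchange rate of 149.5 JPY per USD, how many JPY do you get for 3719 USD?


Amount × rate = 3719 × 149.5
= 555990.50 JPY

555990.50 JPY


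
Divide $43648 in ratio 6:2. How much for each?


Total parts = 6 + 2 = 8
Part 1: 43648 × 6/8 = 32736.00
Part 2: 43648 × 2/8 = 10912.00
= Part 1: $32736.00, Part 2: $10912.00

Part 1: $32736.00, Part 2: $10912.00


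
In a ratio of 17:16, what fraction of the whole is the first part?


Total parts = 17 + 16 = 33
First part: 17/33 = 17/33
= 17/33

17/33


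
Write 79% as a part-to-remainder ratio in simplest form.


79% means 79 parts out of 100; remainder = 21
Part : remainder = 79:21
GCD = 1
= 79:21

79:21


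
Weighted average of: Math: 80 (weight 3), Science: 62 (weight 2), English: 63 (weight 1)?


Numerator = 80×3 + 62×2 + 63×1
= 240 + 124 + 63
= 427
Total weight = 6
Weighted avg = 427/6
= 71.17

71.17


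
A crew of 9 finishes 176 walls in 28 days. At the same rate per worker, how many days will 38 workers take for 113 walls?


Days ∝ work / workers, so d₂ = d₁ × (m₁/m₂) × (w₂/w₁)
Workers factor (inverse): 9/38 ≈ 0.2368
Work factor (direct): 113/176 ≈ 0.6420
d₂ = 28 × 9/38 × 113/176 = (28 × 9 × 113) / (38 × 176) = 28476/6688
≈ 4.26 days

4.26 days


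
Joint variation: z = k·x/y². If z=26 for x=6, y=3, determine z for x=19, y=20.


z = k·x/y²
Solve for k using the known point: k = z·y²/x = 26×9/6 = 234/6 = 39.0000
Now evaluate at x=19, y=20:
z = k × 19 / 400 = (234 × 19) / (6 × 400) = 4446/2400
= 1.8525

1.8525


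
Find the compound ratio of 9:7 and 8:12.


Compound ratio = (9×8) : (7×12)
= 72:84
GCD = 12
= 6:7

6:7


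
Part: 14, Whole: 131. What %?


Percentage = (part / whole) × 100
= (14 / 131) × 100
≈ 10.69%

10.69%


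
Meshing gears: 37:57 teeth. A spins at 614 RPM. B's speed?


Gear ratio = 37:57 = 37:57
RPM_B = RPM_A × (teeth_A / teeth_B)
= 614 × (37/57)
= 398.6 RPM

398.6 RPM


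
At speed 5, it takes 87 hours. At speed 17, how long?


Inverse proportion: x × y = constant
k = 5 × 87 = 435
y₂ = k / 17 = 435 / 17
= 25.59

25.59


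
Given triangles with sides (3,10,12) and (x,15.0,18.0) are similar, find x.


Scale factor = 15.0/10 = 1.5
Missing side = 3 × 1.5
= 4.5

4.5


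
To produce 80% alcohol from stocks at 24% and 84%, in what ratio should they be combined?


Let x parts of 24% mix with y parts of 84%.
24x + 84y = 80(x + y)
24x + 84y = 80x + 80y
x(24 - 80) = y(80 - 84)
x/y = (84 - 80)/(80 - 24) = 4/56
Simplify: 1:14
= 1:14

1:14


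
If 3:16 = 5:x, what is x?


Cross multiply: 3 × x = 16 × 5
3x = 80
x = 80 / 3
= 26.67

26.67


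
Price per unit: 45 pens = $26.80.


Unit rate = total / quantity
= 26.80 / 45
= $0.60 per unit

$0.60 per unit


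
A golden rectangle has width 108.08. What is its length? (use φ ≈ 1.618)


φ = (1 + √5) / 2 ≈ 1.618
Length = width × φ = 108.08 × 1.618 = 174.87344
≈ 174.87

174.87


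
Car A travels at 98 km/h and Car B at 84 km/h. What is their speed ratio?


Ratio = 98:84
GCD = 14
Simplified = 7:6
Time ratio (same distance) = 6:7
Speed ratio = 7:6

7:6


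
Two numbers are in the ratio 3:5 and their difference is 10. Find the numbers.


Let A = 3k, B = 5k.
5k - 3k = 10
2k = 10 → k = 10/2 = 5
A = 3×5 = 15, B = 5×5 = 25
= A = 15, B = 25

A = 15, B = 25


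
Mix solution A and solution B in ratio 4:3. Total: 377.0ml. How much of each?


Total parts = 4 + 3 = 7
solution A: 377.0 × 4/7 = 215.4ml
solution B: 377.0 × 3/7 = 161.6ml
= 215.4ml and 161.6ml

215.4ml and 161.6ml


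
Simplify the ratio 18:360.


GCD(18, 360) = 18
18/18 : 360/18
= 1:20

1:20


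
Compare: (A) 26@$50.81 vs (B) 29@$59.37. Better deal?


Deal A: $50.81/26 = $1.9542/unit
Deal B: $59.37/29 = $2.0472/unit
A is cheaper per unit
= Deal A

Deal A


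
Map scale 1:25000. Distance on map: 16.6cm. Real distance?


Real distance = map distance × scale
= 16.6cm × 25000
= 415000 cm = 4150.0 m
= 4.150 km

4.150 km


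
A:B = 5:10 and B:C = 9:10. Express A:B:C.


Match B: multiply A:B by 9 → 45:90
Multiply B:C by 10 → 90:100
Combined: 45:90:100
GCD = 5
= 9:18:20

9:18:20


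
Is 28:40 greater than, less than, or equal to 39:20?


28/40 = 0.7000
39/20 = 1.9500
0.7000 < 1.9500, so 28:40 is less
= less than

less than


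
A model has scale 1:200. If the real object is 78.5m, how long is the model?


Model size = real / scale
= 78.5 / 200
= 0.3925 m

0.3925 m


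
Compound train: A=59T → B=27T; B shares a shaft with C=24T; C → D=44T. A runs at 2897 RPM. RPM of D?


Stage 1: RPM_B = RPM_A × t_A/t_B = 2897 × 59/27 = 170923/27 ≈ 6330.48
B and C share a shaft → RPM_C = RPM_B
Stage 2: RPM_D = RPM_C × t_C/t_D = RPM_A × (t_A×t_C)/(t_B×t_D)
Overall ratio = (59×24)/(27×44) = 1416/1188
RPM_D = 2897 × 1416/1188 = 4102152/1188
≈ 3452.99 RPM

3452.99 RPM


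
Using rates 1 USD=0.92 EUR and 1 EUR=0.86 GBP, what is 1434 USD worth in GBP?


Step 1: 1434 USD × 0.92 = 1319.28 EUR
Step 2: 1319.28 EUR × 0.86 = 1134.58 GBP
Implied rate USD→GBP = 0.92 × 0.86 = 0.7912
= 1134.58 GBP

1134.58 GBP


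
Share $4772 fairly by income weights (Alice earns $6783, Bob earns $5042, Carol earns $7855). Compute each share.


Total income = 6783 + 5042 + 7855 = $19680
Alice: $4772 × 6783/19680 = $1644.74
Bob: $4772 × 5042/19680 = $1222.58
Carol: $4772 × 7855/19680 = $1904.68
= Alice: $1644.74, Bob: $1222.58, Carol: $1904.68

Alice: $1644.74, Bob: $1222.58, Carol: $1904.68


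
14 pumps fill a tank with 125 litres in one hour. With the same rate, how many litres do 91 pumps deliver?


Direct proportion: y/x = constant
k = 125/14 ≈ 8.9286
y₂ = k × 91 = 125 × 91 / 14 = 11375/14
= 812.50

812.50


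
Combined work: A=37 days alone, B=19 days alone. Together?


Rate of A = 1/37 per day
Rate of B = 1/19 per day
Combined rate = 1/37 + 1/19 = 56/703 ≈ 0.0797 per day
Days = 1 / combined rate = 703/56
≈ 12.55 days

12.55 days


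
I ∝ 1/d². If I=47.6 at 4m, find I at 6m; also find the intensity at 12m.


I₁d₁² = I₂d₂²
I at 6m = 47.6 × (4/6)² = 47.6 × 16/36 = 761.6/36 ≈ 21.1556
I at 12m = 47.6 × (4/12)² = 47.6 × 16/144 = 761.6/144 ≈ 5.2889
= 21.1556 and 5.2889

21.1556 and 5.2889


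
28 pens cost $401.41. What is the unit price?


Unit rate = total / quantity
= 401.41 / 28
= $14.34 per unit

$14.34 per unit


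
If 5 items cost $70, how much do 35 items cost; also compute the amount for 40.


Direct proportion: y/x = constant
k = 70/5 = 14.0000
y at x=35: k × 35 = 70 × 35 / 5 = 2450/5 = 490.00
y at x=40: k × 40 = 70 × 40 / 5 = 2800/5 = 560.00
= 490.00 and 560.00

490.00 and 560.00


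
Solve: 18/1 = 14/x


Cross multiply: 18 × x = 1 × 14
18x = 14
x = 14 / 18
= 0.78

0.78


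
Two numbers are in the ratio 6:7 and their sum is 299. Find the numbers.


Let A = 6k, B = 7k.
6k + 7k = 299
13k = 299 → k = 299/13 = 23
A = 6×23 = 138, B = 7×23 = 161
= A = 138, B = 161

A = 138, B = 161


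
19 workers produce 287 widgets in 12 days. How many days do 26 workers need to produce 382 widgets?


Days ∝ work / workers, so d₂ = d₁ × (m₁/m₂) × (w₂/w₁)
Workers factor (inverse): 19/26 ≈ 0.7308
Work factor (direct): 382/287 ≈ 1.3310
d₂ = 12 × 19/26 × 382/287 = (12 × 19 × 382) / (26 × 287) = 87096/7462
≈ 11.67 days

11.67 days


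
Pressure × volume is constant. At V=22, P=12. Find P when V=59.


Inverse proportion: x × y = constant
k = 22 × 12 = 264
y₂ = k / 59 = 264 / 59
= 4.47

4.47


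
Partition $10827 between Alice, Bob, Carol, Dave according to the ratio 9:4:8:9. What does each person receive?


Total parts = 9 + 4 + 8 + 9 = 30
Alice: 10827 × 9/30 = 3248.10
Bob: 10827 × 4/30 = 1443.60
Carol: 10827 × 8/30 = 2887.20
Dave: 10827 × 9/30 = 3248.10
= Alice: $3248.10, Bob: $1443.60, Carol: $2887.20, Dave: $3248.10

Alice: $3248.10, Bob: $1443.60, Carol: $2887.20, Dave: $3248.10


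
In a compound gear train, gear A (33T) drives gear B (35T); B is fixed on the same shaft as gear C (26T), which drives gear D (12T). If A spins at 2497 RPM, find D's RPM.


Stage 1: RPM_B = RPM_A × t_A/t_B = 2497 × 33/35 = 82401/35 ≈ 2354.31
B and C share a shaft → RPM_C = RPM_B
Stage 2: RPM_D = RPM_C × t_C/t_D = RPM_A × (t_A×t_C)/(t_B×t_D)
Overall ratio = (33×26)/(35×12) = 858/420
RPM_D = 2497 × 858/420 = 2142426/420
≈ 5101.01 RPM

5101.01 RPM


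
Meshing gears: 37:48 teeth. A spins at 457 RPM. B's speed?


Gear ratio = 37:48 = 37:48
RPM_B = RPM_A × (teeth_A / teeth_B)
= 457 × (37/48)
= 352.3 RPM

352.3 RPM


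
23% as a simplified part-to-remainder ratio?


23% means 23 parts out of 100; remainder = 77
Part : remainder = 23:77
GCD = 1
= 23:77

23:77


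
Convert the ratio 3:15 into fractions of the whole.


Total parts = 3 + 15 = 18
First part: 3/18 = 1/6
Second part: 15/18 = 5/6
= 1/6 and 5/6

1/6 and 5/6


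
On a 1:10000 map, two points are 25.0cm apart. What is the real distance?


Real distance = map distance × scale
= 25.0cm × 10000
= 250000 cm = 2500.0 m
= 2.500 km

2.500 km


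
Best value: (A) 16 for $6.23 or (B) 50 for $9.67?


Deal A: $6.23/16 = $0.3894/unit
Deal B: $9.67/50 = $0.1934/unit
B is cheaper per unit
= Deal B

Deal B


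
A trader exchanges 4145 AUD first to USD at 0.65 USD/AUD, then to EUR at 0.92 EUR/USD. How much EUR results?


Step 1: 4145 AUD × 0.65 = 2694.25 USD
Step 2: 2694.25 USD × 0.92 = 2478.71 EUR
Implied rate AUD→EUR = 0.65 × 0.92 = 0.5980
= 2478.71 EUR

2478.71 EUR


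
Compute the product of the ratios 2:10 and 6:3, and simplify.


Compound ratio = (2×6) : (10×3)
= 12:30
GCD = 6
= 2:5

2:5


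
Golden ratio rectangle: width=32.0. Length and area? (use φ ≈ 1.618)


φ = (1 + √5) / 2 ≈ 1.618
Length = width × φ = 32.0 × 1.618 = 51.776
≈ 51.78
Area = width × length = 32.0 × 51.776 = 1656.832 ≈ 1656.83
= Length: 51.78, Area: 1656.83

Length: 51.78, Area: 1656.83


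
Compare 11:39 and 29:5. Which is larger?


11/39 = 0.2821
29/5 = 5.8000
0.2821 < 5.8000, so 11:39 is less
= 29:5

29:5


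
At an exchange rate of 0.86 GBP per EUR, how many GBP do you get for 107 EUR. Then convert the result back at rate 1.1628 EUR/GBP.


Amount × rate = 107 × 0.86 = 92.02 GBP
Round-trip: 92.02 × 1.1628 = 107.00 EUR
= 92.02 GBP, then 107.00 EUR

92.02 GBP, then 107.00 EUR


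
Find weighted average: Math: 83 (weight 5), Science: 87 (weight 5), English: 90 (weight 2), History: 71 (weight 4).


Numerator = 83×5 + 87×5 + 90×2 + 71×4
= 415 + 435 + 180 + 284
= 1314
Total weight = 16
Weighted avg = 1314/16
= 82.13

82.13


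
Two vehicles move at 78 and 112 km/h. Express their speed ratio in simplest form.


Ratio = 78:112
GCD = 2
Simplified = 39:56
Time ratio (same distance) = 56:39
Speed ratio = 39:56

39:56


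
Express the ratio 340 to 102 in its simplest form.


GCD(340, 102) = 34
340/34 : 102/34
= 10:3

10:3


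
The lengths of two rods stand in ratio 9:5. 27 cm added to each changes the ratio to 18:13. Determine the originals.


Let A = 9k, B = 5k.
(9k + 27) / (5k + 27) = 18/13
Cross-multiply: 13(9k + 27) = 18(5k + 27)
117k + 351 = 90k + 486
117k - 90k = 486 - 351
27k = 135
k = 135/27 = 5
A = 9×5 = 45, B = 5×5 = 25
= A = 45, B = 25

A = 45, B = 25


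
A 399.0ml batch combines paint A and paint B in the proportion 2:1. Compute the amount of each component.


Total parts = 2 + 1 = 3
paint A: 399.0 × 2/3 = 266.0ml
paint B: 399.0 × 1/3 = 133.0ml
= 266.0ml and 133.0ml

266.0ml and 133.0ml


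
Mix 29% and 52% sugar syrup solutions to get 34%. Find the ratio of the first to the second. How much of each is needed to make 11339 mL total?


Let x parts of 29% mix with y parts of 52%.
29x + 52y = 34(x + y)
29x + 52y = 34x + 34y
x(29 - 34) = y(34 - 52)
x/y = (52 - 34)/(34 - 29) = 18/5
Simplify: 18:5
Total parts = 23; one part = 11339/23 = 493.00 mL
29% solution: 18×493.00 = 8874.00 mL
52% solution: 5×493.00 = 2465.00 mL
= ratio 18:5; 8874.00 mL and 2465.00 mL

ratio 18:5; 8874.00 mL and 2465.00 mL


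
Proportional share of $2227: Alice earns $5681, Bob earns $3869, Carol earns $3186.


Total income = 5681 + 3869 + 3186 = $12736
Alice: $2227 × 5681/12736 = $993.37
Bob: $2227 × 3869/12736 = $676.53
Carol: $2227 × 3186/12736 = $557.10
= Alice: $993.37, Bob: $676.53, Carol: $557.10

Alice: $993.37, Bob: $676.53, Carol: $557.10


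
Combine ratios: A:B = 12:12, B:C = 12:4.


Match B: multiply A:B by 12 → 144:144
Multiply B:C by 12 → 144:48
Combined: 144:144:48
GCD = 48
= 3:3:1

3:3:1


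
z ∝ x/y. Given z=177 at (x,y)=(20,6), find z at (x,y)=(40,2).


z = k·x/y
Solve for k using the known point: k = z·y/x = 177×6/20 = 1062/20 = 53.1000
Now evaluate at x=40, y=2:
z = k × 40 / 2 = (1062 × 40) / (20 × 2) = 42480/40
= 1062.0000

1062.0000


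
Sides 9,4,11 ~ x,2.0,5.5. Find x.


Scale factor = 2.0/4 = 0.5
Missing side = 9 × 0.5
= 4.5

4.5


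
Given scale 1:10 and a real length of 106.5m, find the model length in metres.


Model size = real / scale
= 106.5 / 10
= 10.6500 m

10.6500 m


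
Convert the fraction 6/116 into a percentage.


Percentage = (part / whole) × 100
= (6 / 116) × 100
≈ 5.17%

5.17%


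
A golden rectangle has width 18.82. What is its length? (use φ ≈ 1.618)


φ = (1 + √5) / 2 ≈ 1.618
Length = width × φ = 18.82 × 1.618 = 30.45076
≈ 30.45

30.45


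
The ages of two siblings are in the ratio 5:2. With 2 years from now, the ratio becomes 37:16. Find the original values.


Let A = 5k, B = 2k.
(5k + 2) / (2k + 2) = 37/16
Cross-multiply: 16(5k + 2) = 37(2k + 2)
80k + 32 = 74k + 74
80k - 74k = 74 - 32
6k = 42
k = 42/6 = 7
A = 5×7 = 35, B = 2×7 = 14
= A = 35, B = 14

A = 35, B = 14


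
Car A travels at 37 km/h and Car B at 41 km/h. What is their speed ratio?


Ratio = 37:41
GCD = 1
Simplified = 37:41
Time ratio (same distance) = 41:37
Speed ratio = 37:41

37:41


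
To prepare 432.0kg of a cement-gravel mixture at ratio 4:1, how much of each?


Total parts = 4 + 1 = 5
cement: 432.0 × 4/5 = 345.6kg
gravel: 432.0 × 1/5 = 86.4kg
= 345.6kg and 86.4kg

345.6kg and 86.4kg


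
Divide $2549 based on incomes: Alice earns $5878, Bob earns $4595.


Total income = 5878 + 4595 = $10473
Alice: $2549 × 5878/10473 = $1430.63
Bob: $2549 × 4595/10473 = $1118.37
= Alice: $1430.63, Bob: $1118.37

Alice: $1430.63, Bob: $1118.37


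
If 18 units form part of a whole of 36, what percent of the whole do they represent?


Percentage = (part / whole) × 100
= (18 / 36) × 100
= 50.00%

50.00%


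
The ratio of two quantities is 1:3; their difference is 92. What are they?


Let A = 1k, B = 3k.
3k - 1k = 92
2k = 92 → k = 92/2 = 46
A = 1×46 = 46, B = 3×46 = 138
= A = 46, B = 138

A = 46, B = 138


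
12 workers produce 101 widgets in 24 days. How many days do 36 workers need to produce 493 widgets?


Days ∝ work / workers, so d₂ = d₁ × (m₁/m₂) × (w₂/w₁)
Workers factor (inverse): 12/36 ≈ 0.3333
Work factor (direct): 493/101 ≈ 4.8812
d₂ = 24 × 12/36 × 493/101 = (24 × 12 × 493) / (36 × 101) = 141984/3636
≈ 39.05 days

39.05 days


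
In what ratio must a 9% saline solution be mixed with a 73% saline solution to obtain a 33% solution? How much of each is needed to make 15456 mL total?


Let x parts of 9% mix with y parts of 73%.
9x + 73y = 33(x + y)
9x + 73y = 33x + 33y
x(9 - 33) = y(33 - 73)
x/y = (73 - 33)/(33 - 9) = 40/24
Simplify: 5:3
Total parts = 8; one part = 15456/8 = 1932.00 mL
9% solution: 5×1932.00 = 9660.00 mL
73% solution: 3×1932.00 = 5796.00 mL
= ratio 5:3; 9660.00 mL and 5796.00 mL

ratio 5:3; 9660.00 mL and 5796.00 mL


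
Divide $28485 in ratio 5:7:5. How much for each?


Total parts = 5 + 7 + 5 = 17
Part 1: 28485 × 5/17 = 8377.94
Part 2: 28485 × 7/17 = 11729.12
Part 3: 28485 × 5/17 = 8377.94
= Part 1: $8377.94, Part 2: $11729.12, Part 3: $8377.94

Part 1: $8377.94, Part 2: $11729.12, Part 3: $8377.94


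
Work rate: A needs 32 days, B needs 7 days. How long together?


Rate of A = 1/32 per day
Rate of B = 1/7 per day
Combined rate = 1/32 + 1/7 = 39/224 ≈ 0.1741 per day
Days = 1 / combined rate = 224/39
≈ 5.74 days

5.74 days


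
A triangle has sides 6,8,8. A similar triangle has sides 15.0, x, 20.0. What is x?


Scale factor = 15.0/6 = 2.5
Missing side = 8 × 2.5
= 20.0

20.0


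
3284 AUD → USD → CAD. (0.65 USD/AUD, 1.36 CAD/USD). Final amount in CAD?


Step 1: 3284 AUD × 0.65 = 2134.60 USD
Step 2: 2134.60 USD × 1.36 = 2903.06 CAD
Implied rate AUD→CAD = 0.65 × 1.36 = 0.8840
= 2903.06 CAD

2903.06 CAD


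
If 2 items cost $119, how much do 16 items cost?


Direct proportion: y/x = constant
k = 119/2 = 59.5000
y₂ = k × 16 = 119 × 16 / 2 = 1904/2
= 952.00

952.00


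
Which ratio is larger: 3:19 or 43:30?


3/19 = 0.1579
43/30 = 1.4333
0.1579 < 1.4333, so 3:19 is less
= 43:30

43:30


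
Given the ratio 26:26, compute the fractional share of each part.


Total parts = 26 + 26 = 52
First part: 26/52 = 1/2
Second part: 26/52 = 1/2
= 1/2 and 1/2

1/2 and 1/2


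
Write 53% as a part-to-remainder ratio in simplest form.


53% means 53 parts out of 100; remainder = 47
Part : remainder = 53:47
GCD = 1
= 53:47

53:47


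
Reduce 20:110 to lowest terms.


GCD(20, 110) = 10
20/10 : 110/10
= 2:11

2:11


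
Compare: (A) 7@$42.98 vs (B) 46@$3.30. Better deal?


Deal A: $42.98/7 = $6.1400/unit
Deal B: $3.30/46 = $0.0717/unit
B is cheaper per unit
= Deal B

Deal B


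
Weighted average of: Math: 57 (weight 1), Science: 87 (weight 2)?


Numerator = 57×1 + 87×2
= 57 + 174
= 231
Total weight = 3
Weighted avg = 231/3
= 77.00

77.00


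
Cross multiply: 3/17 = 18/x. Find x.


Cross multiply: 3 × x = 17 × 18
3x = 306
x = 306 / 3
= 102.00

102.00


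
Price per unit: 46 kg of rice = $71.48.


Unit rate = total / quantity
= 71.48 / 46
= $1.55 per unit

$1.55 per unit


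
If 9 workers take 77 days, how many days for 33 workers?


Inverse proportion: x × y = constant
k = 9 × 77 = 693
y₂ = k / 33 = 693 / 33
= 21.00

21.00


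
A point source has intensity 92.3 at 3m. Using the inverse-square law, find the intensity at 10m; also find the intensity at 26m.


I₁d₁² = I₂d₂²
I at 10m = 92.3 × (3/10)² = 92.3 × 9/100 = 830.7/100 = 8.3070
I at 26m = 92.3 × (3/26)² = 92.3 × 9/676 = 830.7/676 ≈ 1.2288
= 8.3070 and 1.2288

8.3070 and 1.2288


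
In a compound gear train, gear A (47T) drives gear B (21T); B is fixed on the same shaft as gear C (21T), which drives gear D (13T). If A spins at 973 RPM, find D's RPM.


Stage 1: RPM_B = RPM_A × t_A/t_B = 973 × 47/21 = 45731/21 ≈ 2177.67
B and C share a shaft → RPM_C = RPM_B
Stage 2: RPM_D = RPM_C × t_C/t_D = RPM_A × (t_A×t_C)/(t_B×t_D)
Overall ratio = (47×21)/(21×13) = 987/273
RPM_D = 973 × 987/273 = 960351/273
≈ 3517.77 RPM

3517.77 RPM


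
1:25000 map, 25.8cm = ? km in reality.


Real distance = map distance × scale
= 25.8cm × 25000
= 645000 cm = 6450.0 m
= 6.450 km

6.450 km


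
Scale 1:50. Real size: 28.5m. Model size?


Model size = real / scale
= 28.5 / 50
= 0.5700 m

0.5700 m


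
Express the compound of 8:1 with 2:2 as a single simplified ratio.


Compound ratio = (8×2) : (1×2)
= 16:2
GCD = 2
= 8:1

8:1


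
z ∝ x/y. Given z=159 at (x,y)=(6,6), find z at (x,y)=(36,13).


z = k·x/y
Solve for k using the known point: k = z·y/x = 159×6/6 = 954/6 = 159.0000
Now evaluate at x=36, y=13:
z = k × 36 / 13 = (954 × 36) / (6 × 13) = 34344/78
≈ 440.3077

440.3077


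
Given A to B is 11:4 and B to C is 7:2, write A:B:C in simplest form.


Match B: multiply A:B by 7 → 77:28
Multiply B:C by 4 → 28:8
Combined: 77:28:8
GCD = 1
= 77:28:8

77:28:8


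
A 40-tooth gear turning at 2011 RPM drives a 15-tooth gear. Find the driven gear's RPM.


Gear ratio = 40:15 = 8:3
RPM_B = RPM_A × (teeth_A / teeth_B)
= 2011 × (40/15)
= 5362.7 RPM

5362.7 RPM


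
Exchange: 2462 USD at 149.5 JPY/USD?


Amount × rate = 2462 × 149.5
= 368069.00 JPY

368069.00 JPY


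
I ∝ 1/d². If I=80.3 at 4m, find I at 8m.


I₁d₁² = I₂d₂²
I₂ = I₁ × (d₁/d₂)²
= 80.3 × (4/8)²
= 80.3 × 16/64
= 1284.8/64
= 20.0750

20.0750


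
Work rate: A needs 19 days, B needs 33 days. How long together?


Rate of A = 1/19 per day
Rate of B = 1/33 per day
Combined rate = 1/19 + 1/33 = 52/627 ≈ 0.0829 per day
Days = 1 / combined rate = 627/52
≈ 12.06 days

12.06 days


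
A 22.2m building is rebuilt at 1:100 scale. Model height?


Model size = real / scale
= 22.2 / 100
= 0.2220 m

0.2220 m


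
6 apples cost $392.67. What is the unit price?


Unit rate = total / quantity
= 392.67 / 6
= $65.45 per unit

$65.45 per unit


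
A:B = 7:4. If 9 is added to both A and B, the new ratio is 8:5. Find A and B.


Let A = 7k, B = 4k.
(7k + 9) / (4k + 9) = 8/5
Cross-multiply: 5(7k + 9) = 8(4k + 9)
35k + 45 = 32k + 72
35k - 32k = 72 - 45
3k = 27
k = 27/3 = 9
A = 7×9 = 63, B = 4×9 = 36
= A = 63, B = 36

A = 63, B = 36


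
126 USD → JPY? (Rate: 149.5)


Amount × rate = 126 × 149.5
= 18837.00 JPY

18837.00 JPY


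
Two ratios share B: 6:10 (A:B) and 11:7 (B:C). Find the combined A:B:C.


Match B: multiply A:B by 11 → 66:110
Multiply B:C by 10 → 110:70
Combined: 66:110:70
GCD = 2
= 33:55:35

33:55:35


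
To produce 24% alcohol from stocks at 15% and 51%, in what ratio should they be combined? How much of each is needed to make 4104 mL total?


Let x parts of 15% mix with y parts of 51%.
15x + 51y = 24(x + y)
15x + 51y = 24x + 24y
x(15 - 24) = y(24 - 51)
x/y = (51 - 24)/(24 - 15) = 27/9
Simplify: 3:1
Total parts = 4; one part = 4104/4 = 1026.00 mL
15% solution: 3×1026.00 = 3078.00 mL
51% solution: 1×1026.00 = 1026.00 mL
= ratio 3:1; 3078.00 mL and 1026.00 mL

ratio 3:1; 3078.00 mL and 1026.00 mL


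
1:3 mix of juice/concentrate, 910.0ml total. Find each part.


Total parts = 1 + 3 = 4
juice: 910.0 × 1/4 = 227.5ml
concentrate: 910.0 × 3/4 = 682.5ml
= 227.5ml and 682.5ml

227.5ml and 682.5ml


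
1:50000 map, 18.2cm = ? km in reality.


Real distance = map distance × scale
= 18.2cm × 50000
= 910000 cm = 9100.0 m
= 9.100 km

9.100 km


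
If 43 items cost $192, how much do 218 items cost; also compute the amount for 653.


Direct proportion: y/x = constant
k = 192/43 ≈ 4.4651
y at x=218: k × 218 = 192 × 218 / 43 = 41856/43 ≈ 973.40
y at x=653: k × 653 = 192 × 653 / 43 = 125376/43 ≈ 2915.72
= 973.40 and 2915.72

973.40 and 2915.72


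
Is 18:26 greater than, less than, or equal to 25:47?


18/26 = 0.6923
25/47 = 0.5319
0.6923 > 0.5319, so 18:26 is greater
= greater than

greater than


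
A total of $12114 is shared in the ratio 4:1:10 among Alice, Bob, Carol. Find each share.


Total parts = 4 + 1 + 10 = 15
Alice: 12114 × 4/15 = 3230.40
Bob: 12114 × 1/15 = 807.60
Carol: 12114 × 10/15 = 8076.00
= Alice: $3230.40, Bob: $807.60, Carol: $8076.00

Alice: $3230.40, Bob: $807.60, Carol: $8076.00


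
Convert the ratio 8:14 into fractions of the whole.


Total parts = 8 + 14 = 22
First part: 8/22 = 4/11
Second part: 14/22 = 7/11
= 4/11 and 7/11

4/11 and 7/11


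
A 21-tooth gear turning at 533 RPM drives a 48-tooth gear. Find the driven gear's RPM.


Gear ratio = 21:48 = 7:16
RPM_B = RPM_A × (teeth_A / teeth_B)
= 533 × (21/48)
= 233.2 RPM

233.2 RPM


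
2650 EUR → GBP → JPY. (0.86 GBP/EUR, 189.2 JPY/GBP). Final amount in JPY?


Step 1: 2650 EUR × 0.86 = 2279.00 GBP
Step 2: 2279.00 GBP × 189.2 = 431186.80 JPY
Implied rate EUR→JPY = 0.86 × 189.2 = 162.7120
= 431186.80 JPY

431186.80 JPY


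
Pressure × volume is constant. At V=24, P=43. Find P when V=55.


Inverse proportion: x × y = constant
k = 24 × 43 = 1032
y₂ = k / 55 = 1032 / 55
= 18.76

18.76


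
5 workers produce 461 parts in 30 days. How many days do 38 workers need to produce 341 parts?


Days ∝ work / workers, so d₂ = d₁ × (m₁/m₂) × (w₂/w₁)
Workers factor (inverse): 5/38 ≈ 0.1316
Work factor (direct): 341/461 ≈ 0.7397
d₂ = 30 × 5/38 × 341/461 = (30 × 5 × 341) / (38 × 461) = 51150/17518
≈ 2.92 days

2.92 days


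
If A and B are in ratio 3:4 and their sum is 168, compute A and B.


Let A = 3k, B = 4k.
3k + 4k = 168
7k = 168 → k = 168/7 = 24
A = 3×24 = 72, B = 4×24 = 96
= A = 72, B = 96

A = 72, B = 96


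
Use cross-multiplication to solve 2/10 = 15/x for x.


Cross multiply: 2 × x = 10 × 15
2x = 150
x = 150 / 2
= 75.00

75.00


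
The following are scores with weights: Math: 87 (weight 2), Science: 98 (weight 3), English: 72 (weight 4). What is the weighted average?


Numerator = 87×2 + 98×3 + 72×4
= 174 + 294 + 288
= 756
Total weight = 9
Weighted avg = 756/9
= 84.00

84.00
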